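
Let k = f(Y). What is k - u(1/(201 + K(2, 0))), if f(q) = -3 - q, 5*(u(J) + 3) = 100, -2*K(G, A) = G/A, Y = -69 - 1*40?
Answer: 89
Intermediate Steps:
Y = -109 (Y = -69 - 40 = -109)
K(G, A) = -G/(2*A)
u(J) = 17 (u(J) = -3 + (⅕)*100 = -3 + 20 = 17)
k = 106 (k = -3 - 1*(-109) = -3 + 109 = 106)
k - u(1/(201 + K(2, 0))) = 106 - 1*17 = 106 - 17 = 89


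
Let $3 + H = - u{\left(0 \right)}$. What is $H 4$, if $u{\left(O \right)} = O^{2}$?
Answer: $-12$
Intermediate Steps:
$H = -3$ ($H = -3 - 0^{2} = -3 - 0 = -3 + 0 = -3$)
$H 4 = \left(-3\right) 4 = -12$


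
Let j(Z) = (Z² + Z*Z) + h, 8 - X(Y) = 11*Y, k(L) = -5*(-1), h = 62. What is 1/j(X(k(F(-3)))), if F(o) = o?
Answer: 1/4480 ≈ 0.00022321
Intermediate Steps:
k(L) = 5
X(Y) = 8 - 11*Y
j(Z) = 62 + 2*Z² (j(Z) = (Z² + Z*Z) + 62 = (Z² + Z²) + 62 = 2*Z² + 62 = 62 + 2*Z²)
1/j(X(k(F(-3)))) = 1/(62 + 2*(8 - 11*5)²) = 1/(62 + 2*(8 - 55)²) = 1/(62 + 2*(-47)²) = 1/(62 + 2*2209) = 1/(62 + 4418) = 1/4480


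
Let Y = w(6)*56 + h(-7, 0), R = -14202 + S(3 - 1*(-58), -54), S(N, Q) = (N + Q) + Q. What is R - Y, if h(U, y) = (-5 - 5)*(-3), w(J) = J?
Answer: -14615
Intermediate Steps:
S(N, Q) = N + 2*Q
R = -14249 (R = -14202 + ((3 - 1*(-58)) + 2*(-54)) = -14202 + ((3 + 58) - 108) = -14202 + (61 - 108) = -14202 - 47 = -14249)
h(U, y) = 30 (h(U, y) = -10*(-3) = 30)
Y = 366 (Y = 6*56 + 30 = 336 + 30 = 366)
R - Y = -14249 - 1*366 = -14249 - 366 = -14615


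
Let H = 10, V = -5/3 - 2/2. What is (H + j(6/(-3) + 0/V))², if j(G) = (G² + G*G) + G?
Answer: 256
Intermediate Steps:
V = -8/3 (V = -5*⅓ - 2*½ = -5/3 - 1 = -8/3 ≈ -2.6667)
j(G) = G + 2*G² (j(G) = (G² + G²) + G = 2*G² + G = G + 2*G²)
(H + j(6/(-3) + 0/V))² = (10 + (6/(-3) + 0/(-8/3))*(1 + 2*(6/(-3) + 0/(-8/3))))² = (10 + (6*(-⅓) + 0*(-3/8))*(1 + 2*(6*(-⅓) + 0*(-3/8))))² = (10 + (-2 + 0)*(1 + 2*(-2 + 0)))² = (10 - 2*(1 + 2*(-2)))² = (10 - 2*(1 - 4))² = (10 - 2*(-3))² = (10 + 6)² = 16² = 256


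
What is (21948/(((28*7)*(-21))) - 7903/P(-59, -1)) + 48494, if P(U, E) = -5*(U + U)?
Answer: 9809940941/202370 ≈ 48475.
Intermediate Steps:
P(U, E) = -10*U
(21948/(((28*7)*(-21))) - 7903/P(-59, -1)) + 48494 = (21948/(((28*7)*(-21))) - 7903/((-10*(-59)))) + 48494 = (21948/((196*(-21))) - 7903/590) + 48494 = (21948/(-4116) - 7903*1/590) + 48494 = (21948*(-1/4116) - 7903/590) + 48494 = (-1829/343 - 7903/590) + 48494 = -3789839/202370 + 48494 = 9809940941/202370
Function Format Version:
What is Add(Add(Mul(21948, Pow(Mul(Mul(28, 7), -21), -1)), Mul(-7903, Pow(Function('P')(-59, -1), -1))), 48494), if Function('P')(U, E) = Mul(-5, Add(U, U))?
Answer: Rational(9809940941, 202370) ≈ 48475.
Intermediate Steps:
Function('P')(U, E) = Mul(-10, U) (Function('P')(U, E) = Mul(-5, Mul(2, U)) = Mul(-10, U))
Add(Add(Mul(21948, Pow(Mul(Mul(28, 7), -21), -1)), Mul(-7903, Pow(Function('P')(-59, -1), -1))), 48494) = Add(Add(Mul(21948, Pow(Mul(Mul(28, 7), -21), -1)), Mul(-7903, Pow(Mul(-10, -59), -1))), 48494) = Add(Add(Mul(21948, Pow(Mul(196, -21), -1)), Mul(-7903, Pow(590, -1))), 48494) = Add(Add(Mul(21948, Pow(-4116, -1)), Mul(-7903, Rational(1, 590))), 48494) = Add(Add(Mul(21948, Rational(-1, 4116)), Rational(-7903, 590)), 48494) = Add(Add(Rational(-1829, 343), Rational(-7903, 590)), 48494) = Add(Rational(-3789839, 202370), 48494) = Rational(9809940941, 202370)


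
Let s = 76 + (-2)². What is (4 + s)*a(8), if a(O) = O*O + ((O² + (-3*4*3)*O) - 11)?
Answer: -14364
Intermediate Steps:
s = 80 (s = 76 + 4 = 80)
a(O) = -11 - 36*O + 2*O² (a(O) = O² + ((O² + (-12*3)*O) - 11) = O² + ((O² - 36*O) - 11) = O² + (-11 + O² - 36*O) = -11 - 36*O + 2*O²)
(4 + s)*a(8) = (4 + 80)*(-11 - 36*8 + 2*8²) = 84*(-11 - 288 + 2*64) = 84*(-11 - 288 + 128) = 84*(-171) = -14364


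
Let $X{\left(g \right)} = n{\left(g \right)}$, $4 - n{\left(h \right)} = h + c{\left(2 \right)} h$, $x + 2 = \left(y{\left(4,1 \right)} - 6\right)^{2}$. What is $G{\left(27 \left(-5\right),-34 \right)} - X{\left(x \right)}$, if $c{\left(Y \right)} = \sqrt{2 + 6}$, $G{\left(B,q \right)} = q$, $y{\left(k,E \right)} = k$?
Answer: $-36 + 4 \sqrt{2} \approx -30.343$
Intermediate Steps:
$x = 2$ ($x = -2 + \left(4 - 6\right)^{2} = -2 + \left(-2\right)^{2} = -2 + 4 = 2$)
$c{\left(Y \right)} = 2 \sqrt{2}$ ($c{\left(Y \right)} = \sqrt{8} = 2 \sqrt{2}$)
$n{\left(h \right)} = 4 - h - 2 h \sqrt{2}$ ($n{\left(h \right)} = 4 - \left(h + 2 \sqrt{2} h\right) = 4 - \left(h + 2 h \sqrt{2}\right) = 4 - h - 2 h \sqrt{2}$)
$X{\left(g \right)} = 4 - g - 2 g \sqrt{2}$
$G{\left(27 \left(-5\right),-34 \right)} - X{\left(x \right)} = -34 - \left(4 - 2 - 4 \sqrt{2}\right) = -34 - \left(2 - 4 \sqrt{2}\right) = -36 + 4 \sqrt{2}$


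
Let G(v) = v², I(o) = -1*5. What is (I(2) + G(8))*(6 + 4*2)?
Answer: 826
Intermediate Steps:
I(o) = -5
(I(2) + G(8))*(6 + 4*2) = (-5 + 8²)*(6 + 4*2) = (-5 + 64)*(6 + 8) = 59*14 = 826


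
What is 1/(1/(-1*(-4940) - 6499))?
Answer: -1559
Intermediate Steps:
1/(1/(-1*(-4940) - 6499)) = 1/(1/(4940 - 6499)) = 1/(1/(-1559)) = 1/(-1/1559) = -1559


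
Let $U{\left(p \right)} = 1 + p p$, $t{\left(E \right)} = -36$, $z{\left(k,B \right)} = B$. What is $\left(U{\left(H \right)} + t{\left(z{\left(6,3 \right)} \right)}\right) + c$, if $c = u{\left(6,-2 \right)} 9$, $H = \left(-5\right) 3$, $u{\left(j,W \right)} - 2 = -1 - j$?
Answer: $145$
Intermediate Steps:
$u{\left(j,W \right)} = 1 - j$ ($u{\left(j,W \right)} = 2 - \left(1 + j\right) = 1 - j$)
$H = -15$
$U{\left(p \right)} = 1 + p^{2}$
$c = -45$ ($c = \left(1 - 6\right) 9 = \left(-5\right) 9 = -45$)
$\left(U{\left(H \right)} + t{\left(z{\left(6,3 \right)} \right)}\right) + c = \left(\left(1 + \left(-15\right)^{2}\right) - 36\right) - 45 = \left(\left(1 + 225\right) - 36\right) - 45 = \left(226 - 36\right) - 45 = 190 - 45 = 145$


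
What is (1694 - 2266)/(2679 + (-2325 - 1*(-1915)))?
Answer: -572/2269 ≈ -0.25209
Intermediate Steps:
(1694 - 2266)/(2679 + (-2325 - 1*(-1915))) = -572/(2679 + (-2325 + 1915)) = -572/(2679 - 410) = -572/2269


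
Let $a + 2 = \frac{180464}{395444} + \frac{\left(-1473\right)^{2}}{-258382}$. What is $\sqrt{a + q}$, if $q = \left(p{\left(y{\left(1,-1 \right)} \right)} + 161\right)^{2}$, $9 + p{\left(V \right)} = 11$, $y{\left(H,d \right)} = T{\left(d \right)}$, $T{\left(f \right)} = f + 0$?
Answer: $\frac{\sqrt{17329546307150946373385454}}{25543902902} \approx 162.97$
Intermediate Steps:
$T{\left(f \right)} = f$
$y{\left(H,d \right)} = d$
$p{\left(V \right)} = 2$ ($p{\left(V \right)} = -9 + 11 = 2$)
$q = 26569$ ($q = \left(2 + 161\right)^{2} = 163^{2} = 26569$)
$a = - \frac{253932222161}{25543902902}$ ($a = -2 + \left(\frac{180464}{395444} + \frac{\left(-1473\right)^{2}}{-258382}\right) = -2 + \left(180464 \cdot \frac{1}{395444} + 2169729 \left(- \frac{1}{258382}\right)\right) = -2 + \left(\frac{45116}{98861} - \frac{2169729}{258382}\right) = -2 - \frac{202844416357}{25543902902} = - \frac{253932222161}{25543902902} \approx -9.941$)
$\sqrt{a + q} = \sqrt{- \frac{253932222161}{25543902902} + 26569} = \sqrt{\frac{678422023981077}{25543902902}} = \frac{\sqrt{17329546307150946373385454}}{25543902902}$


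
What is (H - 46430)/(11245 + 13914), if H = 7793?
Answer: -38637/25159 ≈ -1.5357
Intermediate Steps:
(H - 46430)/(11245 + 13914) = (7793 - 46430)/(11245 + 13914) = -38637/25159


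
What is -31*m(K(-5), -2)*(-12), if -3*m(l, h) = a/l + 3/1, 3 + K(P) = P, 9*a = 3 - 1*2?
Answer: -6665/18 ≈ -370.28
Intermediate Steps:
a = 1/9 (a = (3 - 1*2)/9 = (3 - 2)/9 = (1/9)*1 = 1/9 ≈ 0.11111)
K(P) = -3 + P
m(l, h) = -1 - 1/(27*l) (m(l, h) = -(1/(9*l) + 3/1)/3 = -(1/(9*l) + 3*1)/3 = -(1/(9*l) + 3)/3 = -(3 + 1/(9*l))/3 = -1 - 1/(27*l))
-31*m(K(-5), -2)*(-12) = -31*(-1/27 - (-3 - 5))/(-3 - 5)*(-12) = -31*(-1/27 - 1*(-8))/(-8)*(-12) = -(-31)*(-1/27 + 8)/8*(-12) = -(-31)*215/(8*27)*(-12) = -31*(-215/216)*(-12) = (6665/216)*(-12) = -6665/18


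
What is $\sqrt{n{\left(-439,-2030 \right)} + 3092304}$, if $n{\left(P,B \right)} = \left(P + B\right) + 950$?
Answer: $\sqrt{3090785} \approx 1758.1$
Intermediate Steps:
$n{\left(P,B \right)} = 950 + B + P$ ($n{\left(P,B \right)} = \left(B + P\right) + 950 = 950 + B + P$)
$\sqrt{n{\left(-439,-2030 \right)} + 3092304} = \sqrt{\left(950 - 2030 - 439\right) + 3092304} = \sqrt{-1519 + 3092304} = \sqrt{3090785}$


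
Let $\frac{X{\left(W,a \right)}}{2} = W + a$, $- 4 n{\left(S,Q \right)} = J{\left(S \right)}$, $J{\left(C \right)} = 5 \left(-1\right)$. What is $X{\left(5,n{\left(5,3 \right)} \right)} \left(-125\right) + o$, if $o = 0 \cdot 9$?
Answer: $- \frac{3125}{2} \approx -1562.5$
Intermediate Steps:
$J{\left(C \right)} = -5$
$n{\left(S,Q \right)} = \frac{5}{4}$ ($n{\left(S,Q \right)} = \left(- \frac{1}{4}\right) \left(-5\right) = \frac{5}{4}$)
$X{\left(W,a \right)} = 2 W + 2 a$ ($X{\left(W,a \right)} = 2 \left(W + a\right) = 2 W + 2 a$)
$o = 0$
$X{\left(5,n{\left(5,3 \right)} \right)} \left(-125\right) + o = \left(2 \cdot 5 + 2 \cdot \frac{5}{4}\right) \left(-125\right) + 0 = \left(10 + \frac{5}{2}\right) \left(-125\right) + 0 = \frac{25}{2} \left(-125\right) + 0 = - \frac{3125}{2} + 0 = - \frac{3125}{2}$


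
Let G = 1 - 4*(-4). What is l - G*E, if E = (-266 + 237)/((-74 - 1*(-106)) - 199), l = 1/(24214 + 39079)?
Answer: -186846/63293 ≈ -2.9521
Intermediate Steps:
G = 17 (G = 1 + 16 = 17)
l = 1/63293 ≈ 1.5800e-5
E = 29/167 (E = -29/((-74 + 106) - 199) = -29/(32 - 199) = -29/(-167) = -29*(-1/167) = 29/167 ≈ 0.17365)
l - G*E = 1/63293 - 17*29/167 = 1/63293 - 1*493/167 = 1/63293 - 493/167 = -186846/63293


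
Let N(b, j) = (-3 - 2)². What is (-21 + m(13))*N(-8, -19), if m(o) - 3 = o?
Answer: -125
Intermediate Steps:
N(b, j) = 25 (N(b, j) = (-5)² = 25)
m(o) = 3 + o
(-21 + m(13))*N(-8, -19) = (-21 + (3 + 13))*25 = (-21 + 16)*25 = -5*25 = -125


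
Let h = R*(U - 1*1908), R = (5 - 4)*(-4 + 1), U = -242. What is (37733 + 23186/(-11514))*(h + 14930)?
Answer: 4644105617440/5757 ≈ 8.0669e+8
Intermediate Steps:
R = -3 (R = 1*(-3) = -3)
h = 6450 (h = -3*(-242 - 1*1908) = -3*(-242 - 1908) = -3*(-2150) = 6450)
(37733 + 23186/(-11514))*(h + 14930) = (37733 + 23186/(-11514))*(6450 + 14930) = (37733 + 23186*(-1/11514))*21380 = (37733 - 11593/5757)*21380 = (217217288/5757)*21380 = 4644105617440/5757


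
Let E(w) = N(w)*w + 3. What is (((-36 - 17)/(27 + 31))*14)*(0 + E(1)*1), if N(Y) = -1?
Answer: -742/29 ≈ -25.586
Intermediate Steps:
E(w) = 3 - w (E(w) = -w + 3 = 3 - w)
(((-36 - 17)/(27 + 31))*14)*(0 + E(1)*1) = (((-36 - 17)/(27 + 31))*14)*(0 + (3 - 1*1)*1) = (-53/58*14)*(0 + (3 - 1)*1) = (-53*1/58*14)*(0 + 2*1) = (-53/58*14)*(0 + 2) = -371/29*2 = -742/29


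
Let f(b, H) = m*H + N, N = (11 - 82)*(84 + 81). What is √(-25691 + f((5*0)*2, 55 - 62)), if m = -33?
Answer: 5*I*√1487 ≈ 192.81*I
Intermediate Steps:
N = -11715 (N = -71*165 = -11715)
f(b, H) = -11715 - 33*H (f(b, H) = -33*H - 11715 = -11715 - 33*H)
√(-25691 + f((5*0)*2, 55 - 62)) = √(-25691 + (-11715 - 33*(55 - 62))) = √(-25691 + (-11715 - 33*(-7))) = √(-25691 + (-11715 + 231)) = √(-25691 - 11484) = √(-37175) = 5*I*√1487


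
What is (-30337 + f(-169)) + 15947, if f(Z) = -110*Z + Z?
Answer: 4031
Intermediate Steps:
f(Z) = -109*Z
(-30337 + f(-169)) + 15947 = (-30337 - 109*(-169)) + 15947 = (-30337 + 18421) + 15947 = -11916 + 15947 = 4031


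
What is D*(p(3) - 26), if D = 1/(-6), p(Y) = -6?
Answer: 16/3 ≈ 5.3333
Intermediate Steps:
D = -1/6 ≈ -0.16667
D*(p(3) - 26) = -(-6 - 26)/6 = -1/6*(-32) = 16/3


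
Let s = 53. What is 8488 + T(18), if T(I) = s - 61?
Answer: 8480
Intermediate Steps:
T(I) = -8 (T(I) = 53 - 61 = -8)
8488 + T(18) = 8488 - 8 = 8480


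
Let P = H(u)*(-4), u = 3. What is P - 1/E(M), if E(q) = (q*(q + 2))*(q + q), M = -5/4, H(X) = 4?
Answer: -1232/75 ≈ -16.427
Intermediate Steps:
M = -5/4 (M = -5*¼ = -5/4 ≈ -1.2500)
E(q) = 2*q²*(2 + q) (E(q) = (q*(2 + q))*(2*q) = 2*q²*(2 + q))
P = -16 (P = 4*(-4) = -16)
P - 1/E(M) = -16 - 1/(2*(-5/4)²*(2 - 5/4)) = -16 - 1/(2*(25/16)*(¾)) = -16 - 1/75/32 = -16 - 1*32/75 = -16 - 32/75 = -1232/75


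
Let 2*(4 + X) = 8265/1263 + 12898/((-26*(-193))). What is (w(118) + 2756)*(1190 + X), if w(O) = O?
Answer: 3614263123584/1056289 ≈ 3.4217e+6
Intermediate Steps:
X = 588506/1056289 (X = -4 + (8265/1263 + 12898/((-26*(-193))))/2 = -4 + (8265*(1/1263) + 12898/5018)/2 = -4 + (2755/421 + 12898*(1/5018))/2 = -4 + (2755/421 + 6449/2509)/2 = -4 + (1/2)*(9627324/1056289) = -4 + 4813662/1056289 = 588506/1056289 ≈ 0.55715)
(w(118) + 2756)*(1190 + X) = (118 + 2756)*(1190 + 588506/1056289) = 2874*(1257572416/1056289) = 3614263123584/1056289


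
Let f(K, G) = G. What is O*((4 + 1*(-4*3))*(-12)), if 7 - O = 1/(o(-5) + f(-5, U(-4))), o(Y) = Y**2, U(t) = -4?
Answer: 4672/7 ≈ 667.43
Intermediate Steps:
O = 146/21 (O = 7 - 1/((-5)**2 - 4) = 7 - 1/(25 - 4) = 7 - 1/21 = 146/21 ≈ 6.9524)
O*((4 + 1*(-4*3))*(-12)) = 146*((4 + 1*(-4*3))*(-12))/21 = 146*((4 + 1*(-12))*(-12))/21 = 146*((4 - 12)*(-12))/21 = 146*(-8*(-12))/21 = (146/21)*96 = 4672/7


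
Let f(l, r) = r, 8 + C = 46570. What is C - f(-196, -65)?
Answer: 46627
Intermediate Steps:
C = 46562 (C = -8 + 46570 = 46562)
C - f(-196, -65) = 46562 - 1*(-65) = 46562 + 65 = 46627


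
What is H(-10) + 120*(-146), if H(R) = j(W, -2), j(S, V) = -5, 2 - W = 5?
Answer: -17525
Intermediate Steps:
W = -3 (W = 2 - 1*5 = 2 - 5 = -3)
H(R) = -5
H(-10) + 120*(-146) = -5 + 120*(-146) = -5 - 17520 = -17525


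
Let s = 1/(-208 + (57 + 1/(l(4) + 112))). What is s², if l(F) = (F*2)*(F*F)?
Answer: 57600/1313265121 ≈ 4.3860e-5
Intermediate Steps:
l(F) = 2*F³ (l(F) = (2*F)*F² = 2*F³)
s = -240/36239 (s = 1/(-208 + (57 + 1/(2*4³ + 112))) = 1/(-208 + (57 + 1/(2*64 + 112))) = 1/(-208 + (57 + 1/(128 + 112))) = 1/(-208 + (57 + 1/240)) = 1/(-208 + 13681/240) = 1/(-36239/240) = -240/36239 ≈ -0.0066227)
s² = (-240/36239)² = 57600/1313265121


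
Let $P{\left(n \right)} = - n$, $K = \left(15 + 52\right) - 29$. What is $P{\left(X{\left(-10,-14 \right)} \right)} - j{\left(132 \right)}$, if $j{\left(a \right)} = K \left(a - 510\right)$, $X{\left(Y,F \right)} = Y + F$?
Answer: $14388$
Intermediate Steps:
$K = 38$ ($K = 67 - 29 = 38$)
$X{\left(Y,F \right)} = F + Y$
$j{\left(a \right)} = -19380 + 38 a$ ($j{\left(a \right)} = 38 \left(a - 510\right) = 38 \left(-510 + a\right) = -19380 + 38 a$)
$P{\left(X{\left(-10,-14 \right)} \right)} - j{\left(132 \right)} = - (-14 - 10) - \left(-19380 + 38 \cdot 132\right) = \left(-1\right) \left(-24\right) - \left(-19380 + 5016\right) = 24 - -14364 = 24 + 14364 = 14388$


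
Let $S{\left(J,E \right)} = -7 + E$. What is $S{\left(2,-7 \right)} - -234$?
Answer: $220$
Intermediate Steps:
$S{\left(2,-7 \right)} - -234 = \left(-7 - 7\right) - -234 = -14 + 234 = 220$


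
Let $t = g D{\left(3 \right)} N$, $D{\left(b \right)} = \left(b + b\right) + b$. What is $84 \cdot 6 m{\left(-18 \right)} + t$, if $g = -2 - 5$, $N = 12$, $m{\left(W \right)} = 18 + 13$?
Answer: $14868$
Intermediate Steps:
$D{\left(b \right)} = 3 b$ ($D{\left(b \right)} = 2 b + b = 3 b$)
$m{\left(W \right)} = 31$
$g = -7$
$t = -756$ ($t = - 7 \cdot 3 \cdot 3 \cdot 12 = \left(-7\right) 9 \cdot 12 = \left(-63\right) 12 = -756$)
$84 \cdot 6 m{\left(-18 \right)} + t = 84 \cdot 6 \cdot 31 - 756 = 504 \cdot 31 - 756 = 15624 - 756 = 14868$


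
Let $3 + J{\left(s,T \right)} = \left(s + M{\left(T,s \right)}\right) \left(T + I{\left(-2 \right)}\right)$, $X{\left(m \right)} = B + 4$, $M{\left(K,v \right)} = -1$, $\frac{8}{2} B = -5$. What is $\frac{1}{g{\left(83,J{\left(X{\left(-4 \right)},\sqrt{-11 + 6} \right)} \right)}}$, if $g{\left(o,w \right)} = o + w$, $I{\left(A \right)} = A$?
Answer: $\frac{1224}{93881} - \frac{28 i \sqrt{5}}{93881} \approx 0.013038 - 0.00066691 i$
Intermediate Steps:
$B = - \frac{5}{4}$ ($B = \frac{1}{4} \left(-5\right) = - \frac{5}{4} \approx -1.25$)
$X{\left(m \right)} = \frac{11}{4}$ ($X{\left(m \right)} = - \frac{5}{4} + 4 = \frac{11}{4}$)
$J{\left(s,T \right)} = -3 + \left(-1 + s\right) \left(-2 + T\right)$ ($J{\left(s,T \right)} = -3 + \left(s - 1\right) \left(T - 2\right) = -3 + \left(-1 + s\right) \left(-2 + T\right)$)
$\frac{1}{g{\left(83,J{\left(X{\left(-4 \right)},\sqrt{-11 + 6} \right)} \right)}} = \frac{1}{83 - \left(\frac{13}{2} + \sqrt{-11 + 6} - \sqrt{-11 + 6} \cdot \frac{11}{4}\right)} = \frac{1}{83 - \left(\frac{13}{2} + \sqrt{-5} - \sqrt{-5} \cdot \frac{11}{4}\right)} = \frac{1}{83 - \left(\frac{13}{2} + i \sqrt{5} - i \sqrt{5} \cdot \frac{11}{4}\right)} = \frac{1}{83 - \left(\frac{13}{2} - \frac{7 i \sqrt{5}}{4}\right)} = \frac{1}{\frac{153}{2} + \frac{7 i \sqrt{5}}{4}}$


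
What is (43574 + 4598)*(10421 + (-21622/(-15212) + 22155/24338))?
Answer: 23237128089452348/46278707 ≈ 5.0211e+8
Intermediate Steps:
(43574 + 4598)*(10421 + (-21622/(-15212) + 22155/24338)) = 48172*(10421 + (-21622*(-1/15212) + 22155*(1/24338))) = 48172*(10421 + (10811/7606 + 22155/24338)) = 48172*(10421 + 107907262/46278707) = 48172*(482378312909/46278707) = 23237128089452348/46278707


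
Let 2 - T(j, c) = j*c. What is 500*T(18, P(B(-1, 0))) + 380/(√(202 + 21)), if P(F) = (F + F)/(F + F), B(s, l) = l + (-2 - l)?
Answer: -8000 + 380*√223/223 ≈ -7974.6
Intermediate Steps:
B(s, l) = -2
P(F) = 1 (P(F) = (2*F)/((2*F)) = (2*F)*(1/(2*F)) = 1)
T(j, c) = 2 - c*j (T(j, c) = 2 - j*c = 2 - c*j)
500*T(18, P(B(-1, 0))) + 380/(√(202 + 21)) = 500*(2 - 1*1*18) + 380/(√(202 + 21)) = 500*(2 - 18) + 380/(√223) = 500*(-16) + 380*(√223/223) = -8000 + 380*√223/223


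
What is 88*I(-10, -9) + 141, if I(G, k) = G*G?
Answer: 8941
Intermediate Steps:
I(G, k) = G**2
88*I(-10, -9) + 141 = 88*(-10)**2 + 141 = 88*100 + 141 = 8800 + 141 = 8941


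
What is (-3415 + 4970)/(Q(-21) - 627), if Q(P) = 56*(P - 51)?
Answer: -1555/4659 ≈ -0.33376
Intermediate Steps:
Q(P) = -2856 + 56*P (Q(P) = 56*(-51 + P) = -2856 + 56*P)
(-3415 + 4970)/(Q(-21) - 627) = (-3415 + 4970)/((-2856 + 56*(-21)) - 627) = 1555/((-2856 - 1176) - 627) = 1555/(-4032 - 627) = 1555/(-4659) = 1555*(-1/4659) = -1555/4659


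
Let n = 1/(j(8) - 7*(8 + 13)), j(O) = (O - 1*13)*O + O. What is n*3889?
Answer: -3889/179 ≈ -21.726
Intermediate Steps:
j(O) = O + O*(-13 + O) (j(O) = (O - 13)*O + O = (-13 + O)*O + O = O*(-13 + O) + O = O + O*(-13 + O))
n = -1/179 (n = 1/(8*(-12 + 8) - 7*(8 + 13)) = 1/(8*(-4) - 7*21) = 1/(-32 - 147) = 1/(-179) = -1/179 ≈ -0.0055866)
n*3889 = -1/179*3889 = -3889/179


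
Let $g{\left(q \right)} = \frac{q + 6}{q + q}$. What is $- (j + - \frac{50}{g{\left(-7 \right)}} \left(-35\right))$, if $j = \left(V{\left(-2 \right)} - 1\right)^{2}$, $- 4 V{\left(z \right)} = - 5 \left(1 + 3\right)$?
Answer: $-24516$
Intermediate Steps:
$V{\left(z \right)} = 5$ ($V{\left(z \right)} = - \frac{\left(-5\right) \left(1 + 3\right)}{4} = - \frac{\left(-5\right) 4}{4} = \left(- \frac{1}{4}\right) \left(-20\right) = 5$)
$g{\left(q \right)} = \frac{6 + q}{2 q}$
$j = 16$ ($j = \left(5 - 1\right)^{2} = 4^{2} = 16$)
$- (j + - \frac{50}{g{\left(-7 \right)}} \left(-35\right)) = - (16 + - \frac{50}{\frac{1}{2} \frac{1}{-7} \left(6 - 7\right)} \left(-35\right)) = - (16 + - \frac{50}{\frac{1}{2} \left(- \frac{1}{7}\right) \left(-1\right)} \left(-35\right)) = - (16 + - 50 \frac{1}{\frac{1}{14}} \left(-35\right)) = - (16 + \left(-50\right) 14 \left(-35\right)) = - (16 - -24500) = - (16 + 24500) = \left(-1\right) 24516 = -24516$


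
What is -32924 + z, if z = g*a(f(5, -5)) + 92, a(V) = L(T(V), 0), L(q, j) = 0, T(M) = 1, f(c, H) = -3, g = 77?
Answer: -32832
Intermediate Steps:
a(V) = 0
z = 92 (z = 77*0 + 92 = 0 + 92 = 92)
-32924 + z = -32924 + 92 = -32832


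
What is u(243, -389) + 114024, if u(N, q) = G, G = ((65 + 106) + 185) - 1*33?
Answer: 114347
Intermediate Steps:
G = 323 (G = (171 + 185) - 33 = 356 - 33 = 323)
u(N, q) = 323
u(243, -389) + 114024 = 323 + 114024 = 114347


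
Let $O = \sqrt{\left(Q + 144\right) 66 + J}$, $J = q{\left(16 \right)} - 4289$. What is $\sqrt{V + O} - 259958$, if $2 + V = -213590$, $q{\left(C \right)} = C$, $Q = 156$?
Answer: $-259958 + i \sqrt{213592 - \sqrt{15527}} \approx -2.5996 \cdot 10^{5} + 462.03 i$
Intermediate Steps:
$V = -213592$ ($V = -2 - 213590 = -213592$)
$J = -4273$ ($J = 16 - 4289 = -4273$)
$O = \sqrt{15527}$ ($O = \sqrt{\left(156 + 144\right) 66 - 4273} = \sqrt{300 \cdot 66 - 4273} = \sqrt{19800 - 4273} = \sqrt{15527} \approx 124.61$)
$\sqrt{V + O} - 259958 = \sqrt{-213592 + \sqrt{15527}} - 259958 = -259958 + \sqrt{-213592 + \sqrt{15527}}$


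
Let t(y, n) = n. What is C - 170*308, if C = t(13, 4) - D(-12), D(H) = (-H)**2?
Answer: -52500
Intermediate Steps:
D(H) = H**2
C = -140 (C = 4 - 1*(-12)**2 = 4 - 1*144 = 4 - 144 = -140)
C - 170*308 = -140 - 170*308 = -140 - 52360 = -52500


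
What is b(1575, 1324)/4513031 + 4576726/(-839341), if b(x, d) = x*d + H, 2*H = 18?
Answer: -18904620975137/3787971952571 ≈ -4.9907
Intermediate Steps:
H = 9 (H = (½)*18 = 9)
b(x, d) = 9 + d*x (b(x, d) = x*d + 9 = d*x + 9 = 9 + d*x)
b(1575, 1324)/4513031 + 4576726/(-839341) = (9 + 1324*1575)/4513031 + 4576726/(-839341) = (9 + 2085300)*(1/4513031) + 4576726*(-1/839341) = 2085309*(1/4513031) - 4576726/839341 = 2085309/4513031 - 4576726/839341 = -18904620975137/3787971952571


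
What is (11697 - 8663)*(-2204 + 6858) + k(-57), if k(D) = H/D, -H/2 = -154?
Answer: 804853144/57 ≈ 1.4120e+7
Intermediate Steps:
H = 308 (H = -2*(-154) = 308)
k(D) = 308/D
(11697 - 8663)*(-2204 + 6858) + k(-57) = (11697 - 8663)*(-2204 + 6858) + 308/(-57) = 3034*4654 + 308*(-1/57) = 14120236 - 308/57 = 804853144/57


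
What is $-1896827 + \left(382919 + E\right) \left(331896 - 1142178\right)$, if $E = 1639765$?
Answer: $-1638946333715$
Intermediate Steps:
$-1896827 + \left(382919 + E\right) \left(331896 - 1142178\right) = -1896827 + \left(382919 + 1639765\right) \left(331896 - 1142178\right) = -1896827 + 2022684 \left(-810282\right) = -1896827 - 1638944436888 = -1638946333715$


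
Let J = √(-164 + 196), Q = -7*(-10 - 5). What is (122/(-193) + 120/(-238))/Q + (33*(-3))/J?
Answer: -26098/2411535 - 99*√2/8 ≈ -17.512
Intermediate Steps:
Q = 105 (Q = -7*(-15) = 105)
J = 4*√2 (J = √32 = 4*√2 ≈ 5.6569)
(122/(-193) + 120/(-238))/Q + (33*(-3))/J = (122/(-193) + 120/(-238))/105 + (33*(-3))/((4*√2)) = (122*(-1/193) + 120*(-1/238))*(1/105) - 99*√2/8 = (-122/193 - 60/119)*(1/105) - 99*√2/8 = -26098/22967*1/105 - 99*√2/8 = -26098/2411535 - 99*√2/8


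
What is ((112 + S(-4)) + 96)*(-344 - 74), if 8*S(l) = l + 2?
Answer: -173679/2 ≈ -86840.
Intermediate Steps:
S(l) = ¼ + l/8 (S(l) = (l + 2)/8 = (2 + l)/8 = ¼ + l/8)
((112 + S(-4)) + 96)*(-344 - 74) = ((112 + (¼ + (⅛)*(-4))) + 96)*(-344 - 74) = ((112 + (¼ - ½)) + 96)*(-418) = ((112 - ¼) + 96)*(-418) = (447/4 + 96)*(-418) = (831/4)*(-418) = -173679/2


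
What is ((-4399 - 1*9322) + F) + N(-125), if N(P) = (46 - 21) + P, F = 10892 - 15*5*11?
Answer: -3754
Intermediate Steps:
F = 10067 (F = 10892 - 75*11 = 10892 - 1*825 = 10892 - 825 = 10067)
N(P) = 25 + P
((-4399 - 1*9322) + F) + N(-125) = ((-4399 - 1*9322) + 10067) + (25 - 125) = ((-4399 - 9322) + 10067) - 100 = (-13721 + 10067) - 100 = -3654 - 100 = -3754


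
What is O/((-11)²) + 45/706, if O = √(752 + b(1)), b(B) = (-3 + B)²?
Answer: 45/706 + 6*√21/121 ≈ 0.29097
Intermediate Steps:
O = 6*√21 (O = √(752 + (-3 + 1)²) = √(752 + (-2)²) = √(752 + 4) = √756 = 6*√21 ≈ 27.495)
O/((-11)²) + 45/706 = (6*√21)/((-11)²) + 45/706 = (6*√21)/121 + 45*(1/706) = (6*√21)*(1/121) + 45/706 = 6*√21/121 + 45/706 = 45/706 + 6*√21/121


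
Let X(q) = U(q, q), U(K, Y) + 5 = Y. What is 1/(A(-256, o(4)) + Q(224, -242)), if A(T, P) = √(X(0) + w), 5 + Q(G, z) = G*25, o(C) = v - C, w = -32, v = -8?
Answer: 5595/31304062 - I*√37/31304062 ≈ 0.00017873 - 1.9431e-7*I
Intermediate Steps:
U(K, Y) = -5 + Y
o(C) = -8 - C
X(q) = -5 + q
Q(G, z) = -5 + 25*G (Q(G, z) = -5 + G*25 = -5 + 25*G)
A(T, P) = I*√37 (A(T, P) = √((-5 + 0) - 32) = √(-5 - 32) = √(-37) = I*√37)
1/(A(-256, o(4)) + Q(224, -242)) = 1/(I*√37 + (-5 + 25*224)) = 1/(I*√37 + (-5 + 5600)) = 1/(I*√37 + 5595) = 1/(5595 + I*√37)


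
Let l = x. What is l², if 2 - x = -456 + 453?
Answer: 25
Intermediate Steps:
x = 5 (x = 2 - (-456 + 453) = 2 - 1*(-3) = 2 + 3 = 5)
l = 5
l² = 5² = 25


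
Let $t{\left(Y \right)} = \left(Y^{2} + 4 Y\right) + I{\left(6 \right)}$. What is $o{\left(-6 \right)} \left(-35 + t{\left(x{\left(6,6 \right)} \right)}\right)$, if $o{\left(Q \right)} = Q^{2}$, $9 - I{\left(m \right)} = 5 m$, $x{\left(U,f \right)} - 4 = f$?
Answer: $3024$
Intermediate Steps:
$x{\left(U,f \right)} = 4 + f$
$I{\left(m \right)} = 9 - 5 m$
$t{\left(Y \right)} = -21 + Y^{2} + 4 Y$ ($t{\left(Y \right)} = \left(Y^{2} + 4 Y\right) + \left(9 - 30\right) = \left(Y^{2} + 4 Y\right) - 21 = -21 + Y^{2} + 4 Y$)
$o{\left(-6 \right)} \left(-35 + t{\left(x{\left(6,6 \right)} \right)}\right) = \left(-6\right)^{2} \left(-35 + \left(-21 + \left(4 + 6\right)^{2} + 4 \left(4 + 6\right)\right)\right) = 36 \left(-35 + \left(-21 + 10^{2} + 4 \cdot 10\right)\right) = 36 \left(-35 + \left(-21 + 100 + 40\right)\right) = 36 \left(-35 + 119\right) = 36 \cdot 84 = 3024$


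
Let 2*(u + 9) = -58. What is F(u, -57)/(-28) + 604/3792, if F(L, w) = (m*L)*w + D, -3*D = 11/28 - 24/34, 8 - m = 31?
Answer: 1873519859/1052912 ≈ 1779.4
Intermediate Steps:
m = -23 (m = 8 - 1*31 = 8 - 31 = -23)
u = -38 (u = -9 + (½)*(-58) = -9 - 29 = -38)
D = 149/1428 (D = -(11/28 - 24/34)/3 = -(11*(1/28) - 24*1/34)/3 = -(11/28 - 12/17)/3 = -⅓*(-149/476) = 149/1428 ≈ 0.10434)
F(L, w) = 149/1428 - 23*L*w (F(L, w) = (-23*L)*w + 149/1428 = -23*L*w + 149/1428 = 149/1428 - 23*L*w)
F(u, -57)/(-28) + 604/3792 = (149/1428 - 23*(-38)*(-57))/(-28) + 604/3792 = (149/1428 - 49818)*(-1/28) + 604*(1/3792) = -71139955/1428*(-1/28) + 151/948 = 71139955/39984 + 151/948 = 1873519859/1052912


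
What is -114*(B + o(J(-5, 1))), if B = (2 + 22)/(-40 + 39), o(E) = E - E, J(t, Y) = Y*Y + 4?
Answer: 2736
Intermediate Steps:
J(t, Y) = 4 + Y**2 (J(t, Y) = Y**2 + 4 = 4 + Y**2)
o(E) = 0
B = -24 (B = 24/(-1) = 24*(-1) = -24)
-114*(B + o(J(-5, 1))) = -114*(-24 + 0) = -114*(-24) = 2736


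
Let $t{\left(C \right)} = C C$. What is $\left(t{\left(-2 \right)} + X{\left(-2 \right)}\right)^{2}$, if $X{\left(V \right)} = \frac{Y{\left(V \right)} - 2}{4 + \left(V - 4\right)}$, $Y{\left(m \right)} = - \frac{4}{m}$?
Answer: $16$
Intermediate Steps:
$t{\left(C \right)} = C^{2}$
$X{\left(V \right)} = \frac{-2 - \frac{4}{V}}{V}$ ($X{\left(V \right)} = \frac{- \frac{4}{V} - 2}{4 + \left(V - 4\right)} = \frac{-2 - \frac{4}{V}}{4 + \left(-4 + V\right)} = \frac{-2 - \frac{4}{V}}{V}$)
$\left(t{\left(-2 \right)} + X{\left(-2 \right)}\right)^{2} = \left(\left(-2\right)^{2} + \frac{2 \left(-2 - -2\right)}{4}\right)^{2} = \left(4 + 2 \cdot \frac{1}{4} \left(-2 + 2\right)\right)^{2} = \left(4 + 2 \cdot \frac{1}{4} \cdot 0\right)^{2} = \left(4 + 0\right)^{2} = 4^{2} = 16$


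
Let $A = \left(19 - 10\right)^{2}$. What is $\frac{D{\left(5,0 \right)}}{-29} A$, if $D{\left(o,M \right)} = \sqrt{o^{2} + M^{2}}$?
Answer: $- \frac{405}{29} \approx -13.966$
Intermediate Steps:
$D{\left(o,M \right)} = \sqrt{M^{2} + o^{2}}$
$A = 81$ ($A = 9^{2} = 81$)
$\frac{D{\left(5,0 \right)}}{-29} A = \frac{\sqrt{0^{2} + 5^{2}}}{-29} \cdot 81 = \sqrt{0 + 25} \left(- \frac{1}{29}\right) 81 = \sqrt{25} \left(- \frac{1}{29}\right) 81 = 5 \left(- \frac{1}{29}\right) 81 = \left(- \frac{5}{29}\right) 81 = - \frac{405}{29}$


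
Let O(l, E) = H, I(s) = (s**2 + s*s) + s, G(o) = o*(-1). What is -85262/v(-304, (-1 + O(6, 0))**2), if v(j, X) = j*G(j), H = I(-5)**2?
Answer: 42631/46208 ≈ 0.92259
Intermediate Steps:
G(o) = -o
I(s) = s + 2*s**2 (I(s) = (s**2 + s**2) + s = 2*s**2 + s = s + 2*s**2)
H = 2025 (H = (-5*(1 + 2*(-5)))**2 = (-5*(1 - 10))**2 = (-5*(-9))**2 = 45**2 = 2025)
O(l, E) = 2025
v(j, X) = -j**2 (v(j, X) = j*(-j) = -j**2)
-85262/v(-304, (-1 + O(6, 0))**2) = -85262/((-1*(-304)**2)) = -85262/((-1*92416)) = -85262/(-92416) = -85262*(-1/92416) = 42631/46208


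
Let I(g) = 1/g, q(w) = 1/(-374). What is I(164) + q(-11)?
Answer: 105/30668 ≈ 0.0034238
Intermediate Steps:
q(w) = -1/374
I(164) + q(-11) = 1/164 - 1/374 = 105/30668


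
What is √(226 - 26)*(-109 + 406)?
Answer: 2970*√2 ≈ 4200.2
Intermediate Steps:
√(226 - 26)*(-109 + 406) = √200*297 = (10*√2)*297 = 2970*√2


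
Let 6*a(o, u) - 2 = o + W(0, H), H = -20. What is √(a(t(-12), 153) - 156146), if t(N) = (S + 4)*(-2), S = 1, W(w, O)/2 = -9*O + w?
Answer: I*√1404786/3 ≈ 395.08*I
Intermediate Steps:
W(w, O) = -18*O + 2*w (W(w, O) = 2*(-9*O + w) = 2*(w - 9*O) = -18*O + 2*w)
t(N) = -10 (t(N) = (1 + 4)*(-2) = 5*(-2) = -10)
a(o, u) = 181/3 + o/6 (a(o, u) = ⅓ + (o + (-18*(-20) + 2*0))/6 = ⅓ + (o + (360 + 0))/6 = ⅓ + (o + 360)/6 = ⅓ + (360 + o)/6 = ⅓ + (60 + o/6) = 181/3 + o/6)
√(a(t(-12), 153) - 156146) = √((181/3 + (⅙)*(-10)) - 156146) = √((181/3 - 5/3) - 156146) = √(176/3 - 156146) = √(-468262/3) = I*√1404786/3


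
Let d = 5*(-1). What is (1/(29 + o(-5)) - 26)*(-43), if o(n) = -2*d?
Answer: 43559/39 ≈ 1116.9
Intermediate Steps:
d = -5
o(n) = 10 (o(n) = -2*(-5) = 10)
(1/(29 + o(-5)) - 26)*(-43) = (1/(29 + 10) - 26)*(-43) = (1/39 - 26)*(-43) = -1013/39*(-43) = 43559/39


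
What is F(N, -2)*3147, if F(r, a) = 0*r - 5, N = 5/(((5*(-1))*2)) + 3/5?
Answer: -15735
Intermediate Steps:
N = 1/10 (N = 5/((-5*2)) + 3*(1/5) = 5/(-10) + 3/5 = 5*(-1/10) + 3/5 = -1/2 + 3/5 = 1/10 ≈ 0.10000)
F(r, a) = -5 (F(r, a) = 0 - 5 = -5)
F(N, -2)*3147 = -5*3147 = -15735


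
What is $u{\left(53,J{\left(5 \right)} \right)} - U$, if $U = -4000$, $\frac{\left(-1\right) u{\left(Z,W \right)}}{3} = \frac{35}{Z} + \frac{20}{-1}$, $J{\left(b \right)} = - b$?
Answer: $\frac{215075}{53} \approx 4058.0$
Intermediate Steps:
$u{\left(Z,W \right)} = 60 - \frac{105}{Z}$ ($u{\left(Z,W \right)} = - 3 \left(\frac{35}{Z} + \frac{20}{-1}\right) = - 3 \left(\frac{35}{Z} + 20 \left(-1\right)\right) = - 3 \left(\frac{35}{Z} - 20\right) = - 3 \left(-20 + \frac{35}{Z}\right) = 60 - \frac{105}{Z}$)
$u{\left(53,J{\left(5 \right)} \right)} - U = \left(60 - \frac{105}{53}\right) - -4000 = \left(60 - \frac{105}{53}\right) + 4000 = \frac{3075}{53} + 4000 = \frac{215075}{53}$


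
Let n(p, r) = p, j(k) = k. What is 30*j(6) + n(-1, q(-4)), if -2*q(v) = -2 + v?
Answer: 179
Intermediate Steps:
q(v) = 1 - v/2 (q(v) = -(-2 + v)/2 = 1 - v/2)
30*j(6) + n(-1, q(-4)) = 30*6 - 1 = 180 - 1 = 179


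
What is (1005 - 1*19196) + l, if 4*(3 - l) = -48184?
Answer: -6142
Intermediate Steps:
l = 12049 (l = 3 - ¼*(-48184) = 3 + 12046 = 12049)
(1005 - 1*19196) + l = (1005 - 1*19196) + 12049 = (1005 - 19196) + 12049 = -18191 + 12049 = -6142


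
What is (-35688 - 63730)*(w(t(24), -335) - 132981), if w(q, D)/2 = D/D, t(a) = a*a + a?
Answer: 13220506222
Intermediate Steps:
t(a) = a + a² (t(a) = a² + a = a + a²)
w(q, D) = 2 (w(q, D) = 2*(D/D) = 2*1 = 2)
(-35688 - 63730)*(w(t(24), -335) - 132981) = (-35688 - 63730)*(2 - 132981) = -99418*(-132979) = 13220506222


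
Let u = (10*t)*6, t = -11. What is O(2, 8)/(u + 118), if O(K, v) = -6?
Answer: 3/271 ≈ 0.011070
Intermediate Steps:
u = -660 (u = (10*(-11))*6 = -110*6 = -660)
O(2, 8)/(u + 118) = -6/(-660 + 118) = -6/(-542) = -6*(-1/542) = 3/271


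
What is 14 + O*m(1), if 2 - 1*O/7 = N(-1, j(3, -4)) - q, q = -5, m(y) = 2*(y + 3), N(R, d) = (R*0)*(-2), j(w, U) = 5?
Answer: -154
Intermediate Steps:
N(R, d) = 0 (N(R, d) = 0*(-2) = 0)
m(y) = 6 + 2*y (m(y) = 2*(3 + y) = 6 + 2*y)
O = -21 (O = 14 - 7*(0 - 1*(-5)) = 14 - 7*(0 + 5) = 14 - 7*5 = 14 - 35 = -21)
14 + O*m(1) = 14 - 21*(6 + 2*1) = 14 - 21*(6 + 2) = 14 - 21*8 = 14 - 168 = -154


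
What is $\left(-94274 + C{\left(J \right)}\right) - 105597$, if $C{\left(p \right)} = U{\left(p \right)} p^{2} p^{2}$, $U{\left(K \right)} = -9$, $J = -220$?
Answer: $-21083239871$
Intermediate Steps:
$C{\left(p \right)} = - 9 p^{4}$ ($C{\left(p \right)} = - 9 p^{2} p^{2} = - 9 p^{4}$)
$\left(-94274 + C{\left(J \right)}\right) - 105597 = \left(-94274 - 9 \left(-220\right)^{4}\right) - 105597 = \left(-94274 - 21083040000\right) - 105597 = -21083134274 - 105597 = -21083239871$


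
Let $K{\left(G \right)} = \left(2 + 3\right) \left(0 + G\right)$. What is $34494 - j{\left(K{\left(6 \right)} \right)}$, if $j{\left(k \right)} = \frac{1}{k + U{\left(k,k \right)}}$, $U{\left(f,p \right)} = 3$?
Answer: $\frac{1138301}{33} \approx 34494.0$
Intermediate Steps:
$K{\left(G \right)} = 5 G$
$j{\left(k \right)} = \frac{1}{3 + k}$ ($j{\left(k \right)} = \frac{1}{k + 3} = \frac{1}{3 + k}$)
$34494 - j{\left(K{\left(6 \right)} \right)} = 34494 - \frac{1}{3 + 5 \cdot 6} = 34494 - \frac{1}{3 + 30} = 34494 - \frac{1}{33} = \frac{1138301}{33}$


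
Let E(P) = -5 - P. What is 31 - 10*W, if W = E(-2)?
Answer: 61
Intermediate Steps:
W = -3 (W = -5 - 1*(-2) = -5 + 2 = -3)
31 - 10*W = 31 - 10*(-3) = 31 + 30 = 61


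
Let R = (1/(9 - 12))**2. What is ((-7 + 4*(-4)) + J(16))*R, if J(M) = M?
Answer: -7/9 ≈ -0.77778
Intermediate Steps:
R = 1/9 (R = (1/(-3))**2 = (-1/3)**2 = 1/9 ≈ 0.11111)
((-7 + 4*(-4)) + J(16))*R = ((-7 + 4*(-4)) + 16)*(1/9) = ((-7 - 16) + 16)*(1/9) = (-23 + 16)*(1/9) = -7*1/9 = -7/9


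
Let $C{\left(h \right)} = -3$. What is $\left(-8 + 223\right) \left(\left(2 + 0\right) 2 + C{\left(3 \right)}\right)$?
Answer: $215$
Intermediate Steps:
$\left(-8 + 223\right) \left(\left(2 + 0\right) 2 + C{\left(3 \right)}\right) = \left(-8 + 223\right) \left(\left(2 + 0\right) 2 - 3\right) = 215 \left(2 \cdot 2 - 3\right) = 215 \left(4 - 3\right) = 215 \cdot 1 = 215$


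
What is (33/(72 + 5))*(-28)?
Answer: -12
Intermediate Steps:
(33/(72 + 5))*(-28) = (33/77)*(-28) = ((1/77)*33)*(-28) = (3/7)*(-28) = -12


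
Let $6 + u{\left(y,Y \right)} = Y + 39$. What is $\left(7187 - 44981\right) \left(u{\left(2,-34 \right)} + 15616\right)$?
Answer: $-590153310$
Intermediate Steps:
$u{\left(y,Y \right)} = 33 + Y$ ($u{\left(y,Y \right)} = -6 + \left(Y + 39\right) = -6 + \left(39 + Y\right) = 33 + Y$)
$\left(7187 - 44981\right) \left(u{\left(2,-34 \right)} + 15616\right) = \left(7187 - 44981\right) \left(\left(33 - 34\right) + 15616\right) = - 37794 \left(-1 + 15616\right) = \left(-37794\right) 15615 = -590153310$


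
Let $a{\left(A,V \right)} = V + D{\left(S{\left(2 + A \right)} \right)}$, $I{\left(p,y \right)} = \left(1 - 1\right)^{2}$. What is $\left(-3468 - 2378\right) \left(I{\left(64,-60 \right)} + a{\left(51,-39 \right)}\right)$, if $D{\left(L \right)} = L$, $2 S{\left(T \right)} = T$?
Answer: $73075$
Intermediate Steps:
$S{\left(T \right)} = \frac{T}{2}$
$I{\left(p,y \right)} = 0$ ($I{\left(p,y \right)} = 0^{2} = 0$)
$a{\left(A,V \right)} = 1 + V + \frac{A}{2}$ ($a{\left(A,V \right)} = V + \frac{2 + A}{2} = V + \left(1 + \frac{A}{2}\right) = 1 + V + \frac{A}{2}$)
$\left(-3468 - 2378\right) \left(I{\left(64,-60 \right)} + a{\left(51,-39 \right)}\right) = \left(-3468 - 2378\right) \left(0 + \left(1 - 39 + \frac{1}{2} \cdot 51\right)\right) = - 5846 \left(0 + \left(1 - 39 + \frac{51}{2}\right)\right) = - 5846 \left(0 - \frac{25}{2}\right) = \left(-5846\right) \left(- \frac{25}{2}\right) = 73075$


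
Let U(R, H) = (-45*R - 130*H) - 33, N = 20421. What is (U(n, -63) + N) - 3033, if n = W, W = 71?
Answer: 22350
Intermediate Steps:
n = 71
U(R, H) = -33 - 130*H - 45*R (U(R, H) = (-130*H - 45*R) - 33 = -33 - 130*H - 45*R)
(U(n, -63) + N) - 3033 = ((-33 - 130*(-63) - 45*71) + 20421) - 3033 = ((-33 + 8190 - 3195) + 20421) - 3033 = (4962 + 20421) - 3033 = 25383 - 3033 = 22350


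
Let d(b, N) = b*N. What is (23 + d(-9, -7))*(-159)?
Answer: -13674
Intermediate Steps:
d(b, N) = N*b
(23 + d(-9, -7))*(-159) = (23 - 7*(-9))*(-159) = (23 + 63)*(-159) = 86*(-159) = -13674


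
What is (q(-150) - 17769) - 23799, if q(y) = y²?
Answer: -19068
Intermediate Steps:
(q(-150) - 17769) - 23799 = ((-150)² - 17769) - 23799 = (22500 - 17769) - 23799 = 4731 - 23799 = -19068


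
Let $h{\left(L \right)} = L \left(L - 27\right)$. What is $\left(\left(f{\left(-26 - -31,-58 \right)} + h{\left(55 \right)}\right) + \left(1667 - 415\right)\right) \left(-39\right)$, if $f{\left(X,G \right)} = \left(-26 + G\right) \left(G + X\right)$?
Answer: $-282516$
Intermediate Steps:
$h{\left(L \right)} = L \left(-27 + L\right)$ ($h{\left(L \right)} = L \left(L - 27\right) = L \left(-27 + L\right)$)
$\left(\left(f{\left(-26 - -31,-58 \right)} + h{\left(55 \right)}\right) + \left(1667 - 415\right)\right) \left(-39\right) = \left(\left(\left(\left(-58\right)^{2} - -1508 - 26 \left(-26 - -31\right) - 58 \left(-26 - -31\right)\right) + 55 \left(-27 + 55\right)\right) + \left(1667 - 415\right)\right) \left(-39\right) = \left(\left(\left(3364 + 1508 - 26 \left(-26 + 31\right) - 58 \left(-26 + 31\right)\right) + 55 \cdot 28\right) + 1252\right) \left(-39\right) = \left(\left(\left(3364 + 1508 - 130 - 290\right) + 1540\right) + 1252\right) \left(-39\right) = \left(\left(4452 + 1540\right) + 1252\right) \left(-39\right) = \left(5992 + 1252\right) \left(-39\right) = 7244 \left(-39\right) = -282516$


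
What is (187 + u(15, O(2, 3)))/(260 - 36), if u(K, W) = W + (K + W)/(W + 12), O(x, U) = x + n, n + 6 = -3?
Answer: 227/280 ≈ 0.81071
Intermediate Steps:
n = -9 (n = -6 - 3 = -9)
O(x, U) = -9 + x (O(x, U) = x - 9 = -9 + x)
u(K, W) = W + (K + W)/(12 + W)
(187 + u(15, O(2, 3)))/(260 - 36) = (187 + (15 + (-9 + 2)² + 13*(-9 + 2))/(12 + (-9 + 2)))/(260 - 36) = (187 + (15 + (-7)² + 13*(-7))/(12 - 7))/224 = (187 + (15 + 49 - 91)/5)*(1/224) = (187 + (⅕)*(-27))*(1/224) = (187 - 27/5)*(1/224) = (908/5)*(1/224) = 227/280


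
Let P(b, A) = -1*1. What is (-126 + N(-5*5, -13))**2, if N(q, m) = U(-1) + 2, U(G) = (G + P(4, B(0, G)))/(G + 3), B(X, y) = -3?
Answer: 15625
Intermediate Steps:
P(b, A) = -1
U(G) = (-1 + G)/(3 + G) (U(G) = (G - 1)/(G + 3) = (-1 + G)/(3 + G))
N(q, m) = 1 (N(q, m) = (-1 - 1)/(3 - 1) + 2 = -2/2 + 2 = (1/2)*(-2) + 2 = -1 + 2 = 1)
(-126 + N(-5*5, -13))**2 = (-126 + 1)**2 = (-125)**2 = 15625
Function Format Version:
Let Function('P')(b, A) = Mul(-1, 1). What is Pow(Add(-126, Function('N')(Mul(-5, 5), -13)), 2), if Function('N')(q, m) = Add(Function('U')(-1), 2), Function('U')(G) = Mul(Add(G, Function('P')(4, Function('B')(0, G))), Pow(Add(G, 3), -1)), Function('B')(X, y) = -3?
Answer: 15625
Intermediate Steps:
Function('P')(b, A) = -1
Function('U')(G) = Mul(Pow(Add(3, G), -1), Add(-1, G)) (Function('U')(G) = Mul(Add(G, -1), Pow(Add(G, 3), -1)) = Mul(Add(-1, G), Pow(Add(3, G), -1)) = Mul(Pow(Add(3, G), -1), Add(-1, G)))
Function('N')(q, m) = 1 (Function('N')(q, m) = Add(Mul(Pow(Add(3, -1), -1), Add(-1, -1)), 2) = Add(Mul(Pow(2, -1), -2), 2) = Add(Mul(Rational(1, 2), -2), 2) = Add(-1, 2) = 1)
Pow(Add(-126, Function('N')(Mul(-5, 5), -13)), 2) = Pow(Add(-126, 1), 2) = Pow(-125, 2) = 15625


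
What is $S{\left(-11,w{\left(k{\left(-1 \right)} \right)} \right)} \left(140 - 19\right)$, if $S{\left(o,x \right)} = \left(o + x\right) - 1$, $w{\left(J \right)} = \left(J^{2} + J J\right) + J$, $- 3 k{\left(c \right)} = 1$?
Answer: $- \frac{13189}{9} \approx -1465.4$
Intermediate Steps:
$k{\left(c \right)} = - \frac{1}{3}$ ($k{\left(c \right)} = \left(- \frac{1}{3}\right) 1 = - \frac{1}{3}$)
$w{\left(J \right)} = J + 2 J^{2}$ ($w{\left(J \right)} = \left(J^{2} + J^{2}\right) + J = 2 J^{2} + J = J + 2 J^{2}$)
$S{\left(o,x \right)} = -1 + o + x$
$S{\left(-11,w{\left(k{\left(-1 \right)} \right)} \right)} \left(140 - 19\right) = \left(-1 - 11 - \frac{1 + 2 \left(- \frac{1}{3}\right)}{3}\right) \left(140 - 19\right) = \left(-1 - 11 - \frac{1 - \frac{2}{3}}{3}\right) 121 = \left(-1 - 11 - \frac{1}{9}\right) 121 = \left(- \frac{109}{9}\right) 121 = - \frac{13189}{9}$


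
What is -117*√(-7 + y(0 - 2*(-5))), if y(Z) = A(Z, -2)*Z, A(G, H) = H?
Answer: -351*I*√3 ≈ -607.95*I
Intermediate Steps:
y(Z) = -2*Z
-117*√(-7 + y(0 - 2*(-5))) = -117*√(-7 - 2*(0 - 2*(-5))) = -117*√(-7 - 2*(0 + 10)) = -117*√(-7 - 2*10) = -117*√(-7 - 20) = -351*I*√3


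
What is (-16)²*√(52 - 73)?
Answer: 256*I*√21 ≈ 1173.1*I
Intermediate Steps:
(-16)²*√(52 - 73) = 256*√(-21) = 256*(I*√21) = 256*I*√21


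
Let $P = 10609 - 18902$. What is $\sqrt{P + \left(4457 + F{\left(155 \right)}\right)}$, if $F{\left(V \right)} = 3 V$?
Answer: $i \sqrt{3371} \approx 58.06 i$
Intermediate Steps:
$P = -8293$
$\sqrt{P + \left(4457 + F{\left(155 \right)}\right)} = \sqrt{-8293 + \left(4457 + 3 \cdot 155\right)} = \sqrt{-8293 + \left(4457 + 465\right)} = \sqrt{-8293 + 4922} = \sqrt{-3371} = i \sqrt{3371}$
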